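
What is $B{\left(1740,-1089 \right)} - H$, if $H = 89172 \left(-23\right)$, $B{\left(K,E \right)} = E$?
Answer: $2049867$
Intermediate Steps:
$H = -2050956$
$B{\left(1740,-1089 \right)} - H = -1089 - -2050956 = -1089 + 2050956 = 2049867$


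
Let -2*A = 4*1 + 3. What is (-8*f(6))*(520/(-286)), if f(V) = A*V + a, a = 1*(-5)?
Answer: -4160/11 ≈ -378.18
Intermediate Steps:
a = -5
A = -7/2 (A = -(4*1 + 3)/2 = -(4 + 3)/2 = -1/2*7 = -7/2 ≈ -3.5000)
f(V) = -5 - 7*V/2 (f(V) = -7*V/2 - 5 = -5 - 7*V/2)
(-8*f(6))*(520/(-286)) = (-8*(-5 - 7/2*6))*(520/(-286)) = (-8*(-5 - 21))*(520*(-1/286)) = -8*(-26)*(-20/11) = 208*(-20/11) = -4160/11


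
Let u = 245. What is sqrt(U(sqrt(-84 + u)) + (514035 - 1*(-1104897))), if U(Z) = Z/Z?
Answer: sqrt(1618933) ≈ 1272.4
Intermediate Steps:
U(Z) = 1
sqrt(U(sqrt(-84 + u)) + (514035 - 1*(-1104897))) = sqrt(1 + (514035 - 1*(-1104897))) = sqrt(1 + (514035 + 1104897)) = sqrt(1 + 1618932) = sqrt(1618933)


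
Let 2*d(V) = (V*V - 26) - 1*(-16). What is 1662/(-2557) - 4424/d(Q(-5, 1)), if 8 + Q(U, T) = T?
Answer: -22689154/99723 ≈ -227.52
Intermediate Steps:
Q(U, T) = -8 + T
d(V) = -5 + V**2/2 (d(V) = ((V*V - 26) - 1*(-16))/2 = ((V**2 - 26) + 16)/2 = ((-26 + V**2) + 16)/2 = (-10 + V**2)/2 = -5 + V**2/2)
1662/(-2557) - 4424/d(Q(-5, 1)) = 1662/(-2557) - 4424/(-5 + (-8 + 1)**2/2) = 1662*(-1/2557) - 4424/(-5 + (1/2)*(-7)**2) = -1662/2557 - 4424/(-5 + (1/2)*49) = -1662/2557 - 4424/(-5 + 49/2) = -1662/2557 - 4424/39/2 = -1662/2557 - 4424*2/39 = -1662/2557 - 8848/39 = -22689154/99723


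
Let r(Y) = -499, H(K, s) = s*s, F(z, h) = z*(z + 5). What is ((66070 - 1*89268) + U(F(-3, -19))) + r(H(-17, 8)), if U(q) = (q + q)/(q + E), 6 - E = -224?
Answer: -1327035/56 ≈ -23697.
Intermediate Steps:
F(z, h) = z*(5 + z)
H(K, s) = s**2
E = 230 (E = 6 - 1*(-224) = 6 + 224 = 230)
U(q) = 2*q/(230 + q) (U(q) = (q + q)/(q + 230) = (2*q)/(230 + q) = 2*q/(230 + q))
((66070 - 1*89268) + U(F(-3, -19))) + r(H(-17, 8)) = ((66070 - 1*89268) + 2*(-3*(5 - 3))/(230 - 3*(5 - 3))) - 499 = ((66070 - 89268) + 2*(-3*2)/(230 - 3*2)) - 499 = (-23198 + 2*(-6)/(230 - 6)) - 499 = (-23198 + 2*(-6)/224) - 499 = (-23198 + 2*(-6)*(1/224)) - 499 = (-23198 - 3/56) - 499 = -1299091/56 - 499 = -1327035/56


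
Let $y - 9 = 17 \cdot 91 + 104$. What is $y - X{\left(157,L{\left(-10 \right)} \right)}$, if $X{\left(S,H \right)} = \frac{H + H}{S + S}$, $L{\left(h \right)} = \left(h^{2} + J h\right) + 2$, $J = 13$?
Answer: $\frac{260648}{157} \approx 1660.2$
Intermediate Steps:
$L{\left(h \right)} = 2 + h^{2} + 13 h$ ($L{\left(h \right)} = \left(h^{2} + 13 h\right) + 2 = 2 + h^{2} + 13 h$)
$X{\left(S,H \right)} = \frac{H}{S}$ ($X{\left(S,H \right)} = \frac{2 H}{2 S} = 2 H \frac{1}{2 S} = \frac{H}{S}$)
$y = 1660$ ($y = 9 + \left(17 \cdot 91 + 104\right) = 9 + \left(1547 + 104\right) = 9 + 1651 = 1660$)
$y - X{\left(157,L{\left(-10 \right)} \right)} = 1660 - \frac{2 + \left(-10\right)^{2} + 13 \left(-10\right)}{157} = 1660 - \left(2 + 100 - 130\right) \frac{1}{157} = 1660 - \left(-28\right) \frac{1}{157} = 1660 - - \frac{28}{157} = 1660 + \frac{28}{157} = \frac{260648}{157}$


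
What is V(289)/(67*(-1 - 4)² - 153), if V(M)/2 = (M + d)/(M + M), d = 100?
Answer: 389/439858 ≈ 0.00088438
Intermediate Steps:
V(M) = (100 + M)/M (V(M) = 2*((M + 100)/(M + M)) = 2*((100 + M)/((2*M))) = 2*((100 + M)*(1/(2*M))) = 2*((100 + M)/(2*M)) = (100 + M)/M)
V(289)/(67*(-1 - 4)² - 153) = ((100 + 289)/289)/(67*(-1 - 4)² - 153) = ((1/289)*389)/(67*(-5)² - 153) = 389/(289*(67*25 - 153)) = 389/(289*(1675 - 153)) = (389/289)/1522 = (389/289)*(1/1522) = 389/439858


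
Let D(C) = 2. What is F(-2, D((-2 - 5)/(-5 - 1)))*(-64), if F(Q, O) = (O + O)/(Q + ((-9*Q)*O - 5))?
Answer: -256/29 ≈ -8.8276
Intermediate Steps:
F(Q, O) = 2*O/(-5 + Q - 9*O*Q) (F(Q, O) = (2*O)/(Q + (-9*O*Q - 5)) = (2*O)/(Q + (-5 - 9*O*Q)) = (2*O)/(-5 + Q - 9*O*Q) = 2*O/(-5 + Q - 9*O*Q))
F(-2, D((-2 - 5)/(-5 - 1)))*(-64) = -2*2/(5 - 1*(-2) + 9*2*(-2))*(-64) = -2*2/(5 + 2 - 36)*(-64) = -2*2/(-29)*(-64) = -2*2*(-1/29)*(-64) = (4/29)*(-64) = -256/29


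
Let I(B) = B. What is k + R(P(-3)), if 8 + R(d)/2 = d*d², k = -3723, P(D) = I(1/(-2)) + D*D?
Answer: -10043/4 ≈ -2510.8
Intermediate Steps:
P(D) = -½ + D² (P(D) = 1/(-2) + D*D = -½ + D²)
R(d) = -16 + 2*d³ (R(d) = -16 + 2*(d*d²) = -16 + 2*d³)
k + R(P(-3)) = -3723 + (-16 + 2*(-½ + (-3)²)³) = -3723 + (-16 + 2*(-½ + 9)³) = -3723 + (-16 + 2*(17/2)³) = -3723 + (-16 + 2*(4913/8)) = -3723 + (-16 + 4913/4) = -3723 + 4849/4 = -10043/4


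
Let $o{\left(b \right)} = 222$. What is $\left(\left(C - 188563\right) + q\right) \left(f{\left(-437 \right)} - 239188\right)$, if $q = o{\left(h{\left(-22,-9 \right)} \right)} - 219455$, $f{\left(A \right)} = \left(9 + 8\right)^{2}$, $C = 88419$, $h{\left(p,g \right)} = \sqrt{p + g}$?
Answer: $76298845923$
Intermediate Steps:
$h{\left(p,g \right)} = \sqrt{g + p}$
$f{\left(A \right)} = 289$ ($f{\left(A \right)} = 17^{2} = 289$)
$q = -219233$ ($q = 222 - 219455 = -219233$)
$\left(\left(C - 188563\right) + q\right) \left(f{\left(-437 \right)} - 239188\right) = \left(\left(88419 - 188563\right) - 219233\right) \left(289 - 239188\right) = \left(\left(88419 - 188563\right) - 219233\right) \left(-238899\right) = \left(-100144 - 219233\right) \left(-238899\right) = \left(-319377\right) \left(-238899\right) = 76298845923$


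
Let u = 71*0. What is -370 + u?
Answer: -370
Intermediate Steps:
u = 0
-370 + u = -370 + 0 = -370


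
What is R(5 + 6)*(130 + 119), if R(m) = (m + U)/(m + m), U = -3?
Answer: 996/11 ≈ 90.545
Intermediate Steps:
R(m) = (-3 + m)/(2*m) (R(m) = (m - 3)/(m + m) = (-3 + m)/((2*m)) = (-3 + m)*(1/(2*m)) = (-3 + m)/(2*m))
R(5 + 6)*(130 + 119) = ((-3 + (5 + 6))/(2*(5 + 6)))*(130 + 119) = ((½)*(-3 + 11)/11)*249 = ((½)*(1/11)*8)*249 = (4/11)*249 = 996/11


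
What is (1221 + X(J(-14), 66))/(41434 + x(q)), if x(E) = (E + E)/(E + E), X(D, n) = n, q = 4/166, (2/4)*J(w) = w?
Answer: 1287/41435 ≈ 0.031061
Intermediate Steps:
J(w) = 2*w
q = 2/83 (q = 4*(1/166) = 2/83 ≈ 0.024096)
x(E) = 1 (x(E) = (2*E)/((2*E)) = (2*E)*(1/(2*E)) = 1)
(1221 + X(J(-14), 66))/(41434 + x(q)) = (1221 + 66)/(41434 + 1) = 1287/41435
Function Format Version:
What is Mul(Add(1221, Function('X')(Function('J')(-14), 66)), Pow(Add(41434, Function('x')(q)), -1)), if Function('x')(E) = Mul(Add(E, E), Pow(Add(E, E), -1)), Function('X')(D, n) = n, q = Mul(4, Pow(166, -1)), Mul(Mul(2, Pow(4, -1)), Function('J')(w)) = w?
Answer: Rational(1287, 41435) ≈ 0.031061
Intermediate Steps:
Function('J')(w) = Mul(2, w)
q = Rational(2, 83) (q = Mul(4, Rational(1, 166)) = Rational(2, 83) ≈ 0.024096)
Function('x')(E) = 1 (Function('x')(E) = Mul(Mul(2, E), Pow(Mul(2, E), -1)) = Mul(Mul(2, E), Mul(Rational(1, 2), Pow(E, -1))) = 1)
Mul(Add(1221, Function('X')(Function('J')(-14), 66)), Pow(Add(41434, Function('x')(q)), -1)) = Mul(Add(1221, 66), Pow(Add(41434, 1), -1)) = Mul(1287, Pow(41435, -1)) = Mul(1287, Rational(1, 41435)) = Rational(1287, 41435)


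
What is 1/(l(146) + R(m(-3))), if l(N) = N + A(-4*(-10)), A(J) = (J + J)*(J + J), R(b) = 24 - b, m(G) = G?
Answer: 1/6573 ≈ 0.00015214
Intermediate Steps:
A(J) = 4*J**2 (A(J) = (2*J)*(2*J) = 4*J**2)
l(N) = 6400 + N (l(N) = N + 4*(-4*(-10))**2 = N + 4*40**2 = N + 4*1600 = N + 6400 = 6400 + N)
1/(l(146) + R(m(-3))) = 1/((6400 + 146) + (24 - 1*(-3))) = 1/(6546 + (24 + 3)) = 1/(6546 + 27) = 1/6573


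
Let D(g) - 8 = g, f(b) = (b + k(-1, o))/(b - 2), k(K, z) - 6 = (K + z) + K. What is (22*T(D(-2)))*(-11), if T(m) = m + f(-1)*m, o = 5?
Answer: 2420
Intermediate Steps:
k(K, z) = 6 + z + 2*K (k(K, z) = 6 + ((K + z) + K) = 6 + (z + 2*K) = 6 + z + 2*K)
f(b) = (9 + b)/(-2 + b) (f(b) = (b + (6 + 5 + 2*(-1)))/(b - 2) = (b + (6 + 5 - 2))/(-2 + b) = (b + 9)/(-2 + b) = (9 + b)/(-2 + b))
D(g) = 8 + g
T(m) = -5*m/3 (T(m) = m + ((9 - 1)/(-2 - 1))*m = m + (8/(-3))*m = m + (-⅓*8)*m = m - 8*m/3 = -5*m/3)
(22*T(D(-2)))*(-11) = (22*(-5*(8 - 2)/3))*(-11) = (22*(-5/3*6))*(-11) = (22*(-10))*(-11) = -220*(-11) = 2420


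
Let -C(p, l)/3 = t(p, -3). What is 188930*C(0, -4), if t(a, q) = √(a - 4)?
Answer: -1133580*I ≈ -1.1336e+6*I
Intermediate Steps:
t(a, q) = √(-4 + a)
C(p, l) = -3*√(-4 + p)
188930*C(0, -4) = 188930*(-3*√(-4 + 0)) = 188930*(-6*I) = -1133580*I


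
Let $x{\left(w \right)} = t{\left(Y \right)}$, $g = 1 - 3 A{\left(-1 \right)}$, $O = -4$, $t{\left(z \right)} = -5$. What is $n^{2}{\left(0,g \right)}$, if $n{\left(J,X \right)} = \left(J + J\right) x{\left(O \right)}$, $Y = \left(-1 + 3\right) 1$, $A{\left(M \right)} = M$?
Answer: $0$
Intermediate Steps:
$Y = 2$ ($Y = 2 \cdot 1 = 2$)
$g = 4$ ($g = 1 - -3 = 1 + 3 = 4$)
$x{\left(w \right)} = -5$
$n{\left(J,X \right)} = - 10 J$ ($n{\left(J,X \right)} = \left(J + J\right) \left(-5\right) = 2 J \left(-5\right) = - 10 J$)
$n^{2}{\left(0,g \right)} = \left(\left(-10\right) 0\right)^{2} = 0^{2} = 0$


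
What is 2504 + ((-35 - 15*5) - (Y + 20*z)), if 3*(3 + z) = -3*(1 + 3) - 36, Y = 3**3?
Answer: 2747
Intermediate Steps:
Y = 27
z = -19 (z = -3 + (-3*(1 + 3) - 36)/3 = -3 + (-3*4 - 36)/3 = -3 + (-12 - 36)/3 = -3 + (1/3)*(-48) = -3 - 16 = -19)
2504 + ((-35 - 15*5) - (Y + 20*z)) = 2504 + ((-35 - 15*5) - (27 + 20*(-19))) = 2504 + ((-35 - 75) - (27 - 380)) = 2504 + (-110 - 1*(-353)) = 2504 + (-110 + 353) = 2504 + 243 = 2747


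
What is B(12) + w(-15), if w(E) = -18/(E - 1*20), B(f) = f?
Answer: 438/35 ≈ 12.514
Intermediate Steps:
w(E) = -18/(-20 + E) (w(E) = -18/(E - 20) = -18/(-20 + E))
B(12) + w(-15) = 12 - 18/(-20 - 15) = 12 - 18/(-35) = 12 - 18*(-1/35) = 12 + 18/35 = 438/35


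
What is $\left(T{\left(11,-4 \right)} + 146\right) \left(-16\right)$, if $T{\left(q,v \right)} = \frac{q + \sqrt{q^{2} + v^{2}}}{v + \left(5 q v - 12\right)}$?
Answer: $- \frac{137780}{59} + \frac{4 \sqrt{137}}{59} \approx -2334.5$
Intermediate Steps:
$T{\left(q,v \right)} = \frac{q + \sqrt{q^{2} + v^{2}}}{-12 + v + 5 q v}$ ($T{\left(q,v \right)} = \frac{q + \sqrt{q^{2} + v^{2}}}{v + \left(5 q v - 12\right)} = \frac{q + \sqrt{q^{2} + v^{2}}}{v + \left(-12 + 5 q v\right)} = \frac{q + \sqrt{q^{2} + v^{2}}}{-12 + v + 5 q v}$)
$\left(T{\left(11,-4 \right)} + 146\right) \left(-16\right) = \left(\frac{11 + \sqrt{11^{2} + \left(-4\right)^{2}}}{-12 - 4 + 5 \cdot 11 \left(-4\right)} + 146\right) \left(-16\right) = \left(\frac{11 + \sqrt{121 + 16}}{-12 - 4 - 220} + 146\right) \left(-16\right) = \left(\frac{11 + \sqrt{137}}{-236} + 146\right) \left(-16\right) = \left(- \frac{11 + \sqrt{137}}{236} + 146\right) \left(-16\right) = \left(\left(- \frac{11}{236} - \frac{\sqrt{137}}{236}\right) + 146\right) \left(-16\right) = \left(\frac{34445}{236} - \frac{\sqrt{137}}{236}\right) \left(-16\right) = - \frac{137780}{59} + \frac{4 \sqrt{137}}{59}$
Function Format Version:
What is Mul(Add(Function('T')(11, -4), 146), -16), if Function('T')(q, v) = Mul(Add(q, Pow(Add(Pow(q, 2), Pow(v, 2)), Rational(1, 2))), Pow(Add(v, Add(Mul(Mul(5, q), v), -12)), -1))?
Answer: Add(Rational(-137780, 59), Mul(Rational(4, 59), Pow(137, Rational(1, 2)))) ≈ -2334.5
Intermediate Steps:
Function('T')(q, v) = Mul(Pow(Add(-12, v, Mul(5, q, v)), -1), Add(q, Pow(Add(Pow(q, 2), Pow(v, 2)), Rational(1, 2)))) (Function('T')(q, v) = Mul(Add(q, Pow(Add(Pow(q, 2), Pow(v, 2)), Rational(1, 2))), Pow(Add(v, Add(Mul(5, q, v), -12)), -1)) = Mul(Add(q, Pow(Add(Pow(q, 2), Pow(v, 2)), Rational(1, 2))), Pow(Add(v, Add(-12, Mul(5, q, v))), -1)) = Mul(Add(q, Pow(Add(Pow(q, 2), Pow(v, 2)), Rational(1, 2))), Pow(Add(-12, v, Mul(5, q, v)), -1)) = Mul(Pow(Add(-12, v, Mul(5, q, v)), -1), Add(q, Pow(Add(Pow(q, 2), Pow(v, 2)), Rational(1, 2)))))
Mul(Add(Function('T')(11, -4), 146), -16) = Mul(Add(Mul(Pow(Add(-12, -4, Mul(5, 11, -4)), -1), Add(11, Pow(Add(Pow(11, 2), Pow(-4, 2)), Rational(1, 2)))), 146), -16) = Mul(Add(Mul(Pow(Add(-12, -4, -220), -1), Add(11, Pow(Add(121, 16), Rational(1, 2)))), 146), -16) = Mul(Add(Mul(Pow(-236, -1), Add(11, Pow(137, Rational(1, 2)))), 146), -16) = Mul(Add(Mul(Rational(-1, 236), Add(11, Pow(137, Rational(1, 2)))), 146), -16) = Mul(Add(Add(Rational(-11, 236), Mul(Rational(-1, 236), Pow(137, Rational(1, 2)))), 146), -16) = Mul(Add(Rational(34445, 236), Mul(Rational(-1, 236), Pow(137, Rational(1, 2)))), -16) = Add(Rational(-137780, 59), Mul(Rational(4, 59), Pow(137, Rational(1, 2))))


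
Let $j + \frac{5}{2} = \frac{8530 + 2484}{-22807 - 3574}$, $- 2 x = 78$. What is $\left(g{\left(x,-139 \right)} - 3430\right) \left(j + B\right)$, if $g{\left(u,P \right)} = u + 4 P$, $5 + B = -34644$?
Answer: $\frac{319953282425}{2294} \approx 1.3947 \cdot 10^{8}$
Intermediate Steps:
$x = -39$ ($x = \left(- \frac{1}{2}\right) 78 = -39$)
$B = -34649$ ($B = -5 - 34644 = -34649$)
$j = - \frac{153933}{52762}$ ($j = - \frac{5}{2} + \frac{8530 + 2484}{-22807 - 3574} = - \frac{5}{2} + \frac{11014}{-26381} = - \frac{5}{2} + 11014 \left(- \frac{1}{26381}\right) = - \frac{5}{2} - \frac{11014}{26381} = - \frac{153933}{52762} \approx -2.9175$)
$\left(g{\left(x,-139 \right)} - 3430\right) \left(j + B\right) = \left(\left(-39 + 4 \left(-139\right)\right) - 3430\right) \left(- \frac{153933}{52762} - 34649\right) = \left(\left(-39 - 556\right) - 3430\right) \left(- \frac{1828304471}{52762}\right) = \left(-595 - 3430\right) \left(- \frac{1828304471}{52762}\right) = \left(-4025\right) \left(- \frac{1828304471}{52762}\right) = \frac{319953282425}{2294}$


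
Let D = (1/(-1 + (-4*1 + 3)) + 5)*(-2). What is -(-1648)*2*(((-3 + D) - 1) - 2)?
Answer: -49440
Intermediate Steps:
D = -9 (D = (1/(-1 + (-4 + 3)) + 5)*(-2) = (1/(-1 - 1) + 5)*(-2) = (1/(-2) + 5)*(-2) = (-½ + 5)*(-2) = (9/2)*(-2) = -9)
-(-1648)*2*(((-3 + D) - 1) - 2) = -(-1648)*2*(((-3 - 9) - 1) - 2) = -(-1648)*2*((-12 - 1) - 2) = -(-1648)*2*(-13 - 2) = -(-1648)*2*(-15) = -(-1648)*(-30) = -1648*30 = -49440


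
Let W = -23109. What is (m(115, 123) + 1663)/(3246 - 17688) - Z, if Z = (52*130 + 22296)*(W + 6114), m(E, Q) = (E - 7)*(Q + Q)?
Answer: 7131556622009/14442 ≈ 4.9381e+8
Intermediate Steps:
m(E, Q) = 2*Q*(-7 + E) (m(E, Q) = (-7 + E)*(2*Q) = 2*Q*(-7 + E))
Z = -493806720 (Z = (52*130 + 22296)*(-23109 + 6114) = (6760 + 22296)*(-16995) = 29056*(-16995) = -493806720)
(m(115, 123) + 1663)/(3246 - 17688) - Z = (2*123*(-7 + 115) + 1663)/(3246 - 17688) - 1*(-493806720) = (2*123*108 + 1663)/(-14442) + 493806720 = (26568 + 1663)*(-1/14442) + 493806720 = 28231*(-1/14442) + 493806720 = -28231/14442 + 493806720 = 7131556622009/14442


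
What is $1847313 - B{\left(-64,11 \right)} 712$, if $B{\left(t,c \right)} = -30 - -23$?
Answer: $1852297$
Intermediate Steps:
$B{\left(t,c \right)} = -7$ ($B{\left(t,c \right)} = -30 + 23 = -7$)
$1847313 - B{\left(-64,11 \right)} 712 = 1847313 - \left(-7\right) 712 = 1847313 - -4984 = 1847313 + 4984 = 1852297$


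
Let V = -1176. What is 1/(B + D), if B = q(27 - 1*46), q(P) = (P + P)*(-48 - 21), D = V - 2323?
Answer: -1/877 ≈ -0.0011403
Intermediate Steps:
D = -3499 (D = -1176 - 2323 = -3499)
q(P) = -138*P (q(P) = (2*P)*(-69) = -138*P)
B = 2622 (B = -138*(27 - 1*46) = -138*(27 - 46) = -138*(-19) = 2622)
1/(B + D) = 1/(2622 - 3499) = 1/(-877) = -1/877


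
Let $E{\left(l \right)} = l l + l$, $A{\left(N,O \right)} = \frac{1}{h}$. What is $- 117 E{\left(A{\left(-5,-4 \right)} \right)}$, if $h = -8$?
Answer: $\frac{819}{64} \approx 12.797$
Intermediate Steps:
$A{\left(N,O \right)} = - \frac{1}{8}$ ($A{\left(N,O \right)} = \frac{1}{-8} = - \frac{1}{8}$)
$E{\left(l \right)} = l + l^{2}$ ($E{\left(l \right)} = l^{2} + l = l + l^{2}$)
$- 117 E{\left(A{\left(-5,-4 \right)} \right)} = - 117 \left(- \frac{1 - \frac{1}{8}}{8}\right) = - 117 \left(\left(- \frac{1}{8}\right) \frac{7}{8}\right) = \left(-117\right) \left(- \frac{7}{64}\right) = \frac{819}{64}$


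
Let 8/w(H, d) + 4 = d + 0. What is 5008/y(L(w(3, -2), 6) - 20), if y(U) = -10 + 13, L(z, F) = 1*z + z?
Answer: 5008/3 ≈ 1669.3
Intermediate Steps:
w(H, d) = 8/(-4 + d) (w(H, d) = 8/(-4 + (d + 0)) = 8/(-4 + d))
L(z, F) = 2*z (L(z, F) = z + z = 2*z)
y(U) = 3
5008/y(L(w(3, -2), 6) - 20) = 5008/3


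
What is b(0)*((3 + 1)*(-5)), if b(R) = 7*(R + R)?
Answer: 0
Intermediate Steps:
b(R) = 14*R (b(R) = 7*(2*R) = 14*R)
b(0)*((3 + 1)*(-5)) = (14*0)*((3 + 1)*(-5)) = 0*(4*(-5)) = 0*(-20) = 0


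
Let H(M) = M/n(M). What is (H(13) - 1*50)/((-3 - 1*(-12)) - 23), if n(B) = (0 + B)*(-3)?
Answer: 151/42 ≈ 3.5952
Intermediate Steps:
n(B) = -3*B (n(B) = B*(-3) = -3*B)
H(M) = -1/3 (H(M) = M/((-3*M)) = M*(-1/(3*M)) = -1/3)
(H(13) - 1*50)/((-3 - 1*(-12)) - 23) = (-1/3 - 1*50)/((-3 - 1*(-12)) - 23) = (-1/3 - 50)/((-3 + 12) - 23) = -151/3/(9 - 23) = -151/3/(-14) = -1/14*(-151/3) = 151/42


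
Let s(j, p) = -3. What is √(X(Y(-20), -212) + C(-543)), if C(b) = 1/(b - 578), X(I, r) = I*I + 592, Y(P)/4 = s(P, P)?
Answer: √924886655/1121 ≈ 27.129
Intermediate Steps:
Y(P) = -12 (Y(P) = 4*(-3) = -12)
X(I, r) = 592 + I² (X(I, r) = I² + 592 = 592 + I²)
C(b) = 1/(-578 + b)
√(X(Y(-20), -212) + C(-543)) = √((592 + (-12)²) + 1/(-578 - 543)) = √((592 + 144) + 1/(-1121)) = √(736 - 1/1121) = √(825055/1121) = √924886655/1121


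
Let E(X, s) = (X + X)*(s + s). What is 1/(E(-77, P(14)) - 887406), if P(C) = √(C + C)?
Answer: -443703/393743376322 + 154*√7/196871688161 ≈ -1.1248e-6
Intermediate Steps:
P(C) = √2*√C (P(C) = √(2*C) = √2*√C)
E(X, s) = 4*X*s (E(X, s) = (2*X)*(2*s) = 4*X*s)
1/(E(-77, P(14)) - 887406) = 1/(4*(-77)*(√2*√14) - 887406) = 1/(4*(-77)*(2*√7) - 887406) = 1/(-616*√7 - 887406) = 1/(-887406 - 616*√7)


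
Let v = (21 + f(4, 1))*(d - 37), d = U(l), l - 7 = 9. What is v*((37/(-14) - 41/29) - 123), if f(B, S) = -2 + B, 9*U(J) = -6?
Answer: 44689805/406 ≈ 1.1007e+5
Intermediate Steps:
l = 16 (l = 7 + 9 = 16)
U(J) = -⅔ (U(J) = (⅑)*(-6) = -⅔)
d = -⅔ ≈ -0.66667
v = -2599/3 (v = (21 + (-2 + 4))*(-⅔ - 37) = (21 + 2)*(-113/3) = 23*(-113/3) = -2599/3 ≈ -866.33)
v*((37/(-14) - 41/29) - 123) = -2599*((37/(-14) - 41/29) - 123)/3 = -2599*((37*(-1/14) - 41*1/29) - 123)/3 = -2599*((-37/14 - 41/29) - 123)/3 = -2599*(-1647/406 - 123)/3 = -2599/3*(-51585/406) = 44689805/406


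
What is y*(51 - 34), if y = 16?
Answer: 272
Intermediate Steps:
y*(51 - 34) = 16*(51 - 34) = 16*17 = 272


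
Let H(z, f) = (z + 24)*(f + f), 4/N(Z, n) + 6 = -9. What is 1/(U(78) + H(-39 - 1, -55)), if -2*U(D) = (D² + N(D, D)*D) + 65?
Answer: -10/13041 ≈ -0.00076681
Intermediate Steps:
N(Z, n) = -4/15 (N(Z, n) = 4/(-6 - 9) = 4/(-15) = 4*(-1/15) = -4/15)
U(D) = -65/2 - D²/2 + 2*D/15 (U(D) = -((D² - 4*D/15) + 65)/2 = -(65 + D² - 4*D/15)/2 = -65/2 - D²/2 + 2*D/15)
H(z, f) = 2*f*(24 + z) (H(z, f) = (24 + z)*(2*f) = 2*f*(24 + z))
1/(U(78) + H(-39 - 1, -55)) = 1/((-65/2 - ½*78² + (2/15)*78) + 2*(-55)*(24 + (-39 - 1))) = 1/((-65/2 - ½*6084 + 52/5) + 2*(-55)*(24 - 40)) = 1/((-65/2 - 3042 + 52/5) + 2*(-55)*(-16)) = 1/(-30641/10 + 1760) = 1/(-13041/10) = -10/13041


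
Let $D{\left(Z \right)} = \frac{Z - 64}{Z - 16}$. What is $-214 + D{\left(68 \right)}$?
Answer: $- \frac{2781}{13} \approx -213.92$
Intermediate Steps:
$D{\left(Z \right)} = \frac{-64 + Z}{-16 + Z}$
$-214 + D{\left(68 \right)} = -214 + \frac{-64 + 68}{-16 + 68} = -214 + \frac{1}{52} \cdot 4 = -214 + \frac{1}{13} = - \frac{2781}{13}$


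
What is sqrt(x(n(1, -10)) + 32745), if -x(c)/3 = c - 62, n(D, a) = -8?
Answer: 13*sqrt(195) ≈ 181.54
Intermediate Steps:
x(c) = 186 - 3*c (x(c) = -3*(c - 62) = -3*(-62 + c) = 186 - 3*c)
sqrt(x(n(1, -10)) + 32745) = sqrt((186 - 3*(-8)) + 32745) = sqrt((186 + 24) + 32745) = sqrt(210 + 32745) = sqrt(32955) = 13*sqrt(195)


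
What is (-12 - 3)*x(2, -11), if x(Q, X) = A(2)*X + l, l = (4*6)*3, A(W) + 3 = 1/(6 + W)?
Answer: -12435/8 ≈ -1554.4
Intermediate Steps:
A(W) = -3 + 1/(6 + W)
l = 72 (l = 24*3 = 72)
x(Q, X) = 72 - 23*X/8 (x(Q, X) = ((-17 - 3*2)/(6 + 2))*X + 72 = ((-17 - 6)/8)*X + 72 = ((⅛)*(-23))*X + 72 = -23*X/8 + 72 = 72 - 23*X/8)
(-12 - 3)*x(2, -11) = (-12 - 3)*(72 - 23/8*(-11)) = -15*(72 + 253/8) = -15*829/8 = -12435/8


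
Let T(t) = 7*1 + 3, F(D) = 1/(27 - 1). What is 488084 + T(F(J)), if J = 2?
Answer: 488094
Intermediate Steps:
F(D) = 1/26
T(t) = 10 (T(t) = 7 + 3 = 10)
488084 + T(F(J)) = 488084 + 10 = 488094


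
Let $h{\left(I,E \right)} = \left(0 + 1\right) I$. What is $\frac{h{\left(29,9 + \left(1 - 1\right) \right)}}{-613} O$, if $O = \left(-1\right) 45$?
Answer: $\frac{1305}{613} \approx 2.1289$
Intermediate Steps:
$h{\left(I,E \right)} = I$ ($h{\left(I,E \right)} = 1 I = I$)
$O = -45$
$\frac{h{\left(29,9 + \left(1 - 1\right) \right)}}{-613} O = \frac{29}{-613} \left(-45\right) = 29 \left(- \frac{1}{613}\right) \left(-45\right) = \left(- \frac{29}{613}\right) \left(-45\right) = \frac{1305}{613}$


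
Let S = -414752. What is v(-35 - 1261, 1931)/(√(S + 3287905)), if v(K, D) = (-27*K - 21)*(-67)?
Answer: -2343057*√2873153/2873153 ≈ -1382.3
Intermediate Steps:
v(K, D) = 1407 + 1809*K (v(K, D) = (-21 - 27*K)*(-67) = 1407 + 1809*K)
v(-35 - 1261, 1931)/(√(S + 3287905)) = (1407 + 1809*(-35 - 1261))/(√(-414752 + 3287905)) = (1407 + 1809*(-1296))/(√2873153) = (1407 - 2344464)*(√2873153/2873153) = -2343057*√2873153/2873153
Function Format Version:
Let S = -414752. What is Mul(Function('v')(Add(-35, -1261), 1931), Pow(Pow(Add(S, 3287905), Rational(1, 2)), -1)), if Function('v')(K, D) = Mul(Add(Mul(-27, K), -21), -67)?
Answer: Mul(Rational(-2343057, 2873153), Pow(2873153, Rational(1, 2))) ≈ -1382.3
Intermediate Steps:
Function('v')(K, D) = Add(1407, Mul(1809, K)) (Function('v')(K, D) = Mul(Add(-21, Mul(-27, K)), -67) = Add(1407, Mul(1809, K)))
Mul(Function('v')(Add(-35, -1261), 1931), Pow(Pow(Add(S, 3287905), Rational(1, 2)), -1)) = Mul(Add(1407, Mul(1809, Add(-35, -1261))), Pow(Pow(Add(-414752, 3287905), Rational(1, 2)), -1)) = Mul(Add(1407, Mul(1809, -1296)), Pow(Pow(2873153, Rational(1, 2)), -1)) = Mul(Add(1407, -2344464), Mul(Rational(1, 2873153), Pow(2873153, Rational(1, 2)))) = Mul(-2343057, Mul(Rational(1, 2873153), Pow(2873153, Rational(1, 2)))) = Mul(Rational(-2343057, 2873153), Pow(2873153, Rational(1, 2)))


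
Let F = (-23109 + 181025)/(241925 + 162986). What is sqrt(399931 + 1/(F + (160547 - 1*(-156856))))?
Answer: sqrt(6605829212142474119686550970)/128520124049 ≈ 632.40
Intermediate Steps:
F = 157916/404911 ≈ 0.39000
sqrt(399931 + 1/(F + (160547 - 1*(-156856)))) = sqrt(399931 + 1/(157916/404911 + (160547 - 1*(-156856)))) = sqrt(399931 + 1/(157916/404911 + (160547 + 156856))) = sqrt(399931 + 1/(157916/404911 + 317403)) = sqrt(399931 + 1/(128520124049/404911)) = sqrt(399931 + 404911/128520124049) = sqrt(51399181731445530/128520124049) = sqrt(6605829212142474119686550970)/128520124049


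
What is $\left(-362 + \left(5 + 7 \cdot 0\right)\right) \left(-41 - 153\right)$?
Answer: $69258$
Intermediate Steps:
$\left(-362 + \left(5 + 7 \cdot 0\right)\right) \left(-41 - 153\right) = \left(-362 + \left(5 + 0\right)\right) \left(-194\right) = \left(-362 + 5\right) \left(-194\right) = \left(-357\right) \left(-194\right) = 69258$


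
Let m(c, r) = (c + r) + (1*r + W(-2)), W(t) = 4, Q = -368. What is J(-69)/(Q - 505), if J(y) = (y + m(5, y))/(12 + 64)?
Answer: 11/3686 ≈ 0.0029843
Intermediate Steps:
m(c, r) = 4 + c + 2*r (m(c, r) = (c + r) + (1*r + 4) = (c + r) + (r + 4) = (c + r) + (4 + r) = 4 + c + 2*r)
J(y) = 9/76 + 3*y/76 (J(y) = (y + (4 + 5 + 2*y))/(12 + 64) = (y + (9 + 2*y))/76 = (9 + 3*y)*(1/76) = 9/76 + 3*y/76)
J(-69)/(Q - 505) = (9/76 + (3/76)*(-69))/(-368 - 505) = (9/76 - 207/76)/(-873) = -1/873*(-99/38) = 11/3686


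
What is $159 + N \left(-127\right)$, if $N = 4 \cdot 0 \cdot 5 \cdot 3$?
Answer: $159$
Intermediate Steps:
$N = 0$ ($N = 0 \cdot 5 \cdot 3 = 0 \cdot 3 = 0$)
$159 + N \left(-127\right) = 159 + 0 \left(-127\right) = 159 + 0 = 159$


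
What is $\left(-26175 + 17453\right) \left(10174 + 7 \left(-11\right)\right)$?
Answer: $-88066034$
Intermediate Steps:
$\left(-26175 + 17453\right) \left(10174 + 7 \left(-11\right)\right) = - 8722 \left(10174 - 77\right) = \left(-8722\right) 10097 = -88066034$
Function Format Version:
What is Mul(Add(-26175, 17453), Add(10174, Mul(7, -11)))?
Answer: -88066034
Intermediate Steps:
Mul(Add(-26175, 17453), Add(10174, Mul(7, -11))) = Mul(-8722, Add(10174, -77)) = Mul(-8722, 10097) = -88066034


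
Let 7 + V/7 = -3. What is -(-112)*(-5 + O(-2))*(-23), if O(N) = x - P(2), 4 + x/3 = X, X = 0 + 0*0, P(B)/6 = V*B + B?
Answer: -2089136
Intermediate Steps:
V = -70 (V = -49 + 7*(-3) = -49 - 21 = -70)
P(B) = -414*B (P(B) = 6*(-70*B + B) = 6*(-69*B) = -414*B)
X = 0 (X = 0 + 0 = 0)
x = -12 (x = -12 + 3*0 = -12 + 0 = -12)
O(N) = 816 (O(N) = -12 - (-414)*2 = -12 - 1*(-828) = -12 + 828 = 816)
-(-112)*(-5 + O(-2))*(-23) = -(-112)*(-5 + 816)*(-23) = -(-112)*811*(-23) = -28*(-3244)*(-23) = 90832*(-23) = -2089136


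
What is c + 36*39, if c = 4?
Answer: 1408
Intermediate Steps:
c + 36*39 = 4 + 36*39 = 4 + 1404 = 1408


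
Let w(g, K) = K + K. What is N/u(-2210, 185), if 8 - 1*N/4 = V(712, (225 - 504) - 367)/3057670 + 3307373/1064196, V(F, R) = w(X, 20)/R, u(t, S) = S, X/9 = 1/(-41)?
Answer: 73454012929841/694429966979595 ≈ 0.10578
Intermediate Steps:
X = -9/41 (X = 9/(-41) = 9*(-1/41) = -9/41 ≈ -0.21951)
w(g, K) = 2*K
V(F, R) = 40/R (V(F, R) = (2*20)/R = 40/R)
N = 73454012929841/3753675497187 (N = 32 - 4*((40/((225 - 504) - 367))/3057670 + 3307373/1064196) = 32 - 4*((40/(-279 - 367))*(1/3057670) + 3307373*(1/1064196)) = 32 - 4*((40/(-646))*(1/3057670) + 3307373/1064196) = 32 - 4*((40*(-1/646))*(1/3057670) + 3307373/1064196) = 32 - 4*(-20/323*1/3057670 + 3307373/1064196) = 32 - 4*(-2/98762741 + 3307373/1064196) = 32 - 4*46663602980143/15014701988748 = 32 - 46663602980143/3753675497187 = 73454012929841/3753675497187 ≈ 19.569)
N/u(-2210, 185) = (73454012929841/3753675497187)/185 = (73454012929841/3753675497187)*(1/185) = 73454012929841/694429966979595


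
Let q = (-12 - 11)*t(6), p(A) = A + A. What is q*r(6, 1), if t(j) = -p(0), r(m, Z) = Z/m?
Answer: 0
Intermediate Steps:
p(A) = 2*A
t(j) = 0 (t(j) = -2*0 = -1*0 = 0)
q = 0 (q = (-12 - 11)*0 = -23*0 = 0)
q*r(6, 1) = 0*(1/6) = 0*(1*(⅙)) = 0*(⅙) = 0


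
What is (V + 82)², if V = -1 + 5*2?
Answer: 8281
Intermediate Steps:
V = 9 (V = -1 + 10 = 9)
(V + 82)² = (9 + 82)² = 91² = 8281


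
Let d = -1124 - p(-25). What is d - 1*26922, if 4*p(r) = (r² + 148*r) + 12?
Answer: -109121/4 ≈ -27280.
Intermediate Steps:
p(r) = 3 + 37*r + r²/4 (p(r) = ((r² + 148*r) + 12)/4 = (12 + r² + 148*r)/4 = 3 + 37*r + r²/4)
d = -1433/4 (d = -1124 - (3 + 37*(-25) + (¼)*(-25)²) = -1124 - (3 - 925 + (¼)*625) = -1124 - (3 - 925 + 625/4) = -1124 - 1*(-3063/4) = -1124 + 3063/4 = -1433/4 ≈ -358.25)
d - 1*26922 = -1433/4 - 1*26922 = -1433/4 - 26922 = -109121/4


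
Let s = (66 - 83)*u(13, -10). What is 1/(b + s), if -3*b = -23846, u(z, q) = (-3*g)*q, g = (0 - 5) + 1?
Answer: 3/29966 ≈ 0.00010011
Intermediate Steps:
g = -4 (g = -5 + 1 = -4)
u(z, q) = 12*q (u(z, q) = (-3*(-4))*q = 12*q)
s = 2040 (s = (66 - 83)*(12*(-10)) = -17*(-120) = 2040)
b = 23846/3 (b = -1/3*(-23846) = 23846/3 ≈ 7948.7)
1/(b + s) = 1/(23846/3 + 2040) = 1/(29966/3) = 3/29966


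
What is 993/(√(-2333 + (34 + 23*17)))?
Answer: -331*I*√53/106 ≈ -22.733*I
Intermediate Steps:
993/(√(-2333 + (34 + 23*17))) = 993/(√(-2333 + (34 + 391))) = 993/(√(-2333 + 425)) = 993/(√(-1908)) = 993/((6*I*√53)) = 993*(-I*√53/318) = -331*I*√53/106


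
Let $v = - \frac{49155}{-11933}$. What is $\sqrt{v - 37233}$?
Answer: $\frac{i \sqrt{5301261908322}}{11933} \approx 192.95 i$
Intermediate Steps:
$v = \frac{49155}{11933}$ ($v = \left(-49155\right) \left(- \frac{1}{11933}\right) = \frac{49155}{11933} \approx 4.1192$)
$\sqrt{v - 37233} = \sqrt{\frac{49155}{11933} - 37233} = \sqrt{- \frac{444252234}{11933}} = \frac{i \sqrt{5301261908322}}{11933}$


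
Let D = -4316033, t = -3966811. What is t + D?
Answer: -8282844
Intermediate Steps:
t + D = -3966811 - 4316033 = -8282844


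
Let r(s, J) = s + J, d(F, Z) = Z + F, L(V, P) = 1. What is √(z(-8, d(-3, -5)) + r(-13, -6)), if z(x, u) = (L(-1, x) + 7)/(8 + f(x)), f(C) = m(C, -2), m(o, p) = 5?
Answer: I*√3107/13 ≈ 4.2877*I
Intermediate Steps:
f(C) = 5
d(F, Z) = F + Z
r(s, J) = J + s
z(x, u) = 8/13 (z(x, u) = (1 + 7)/(8 + 5) = 8/13)
√(z(-8, d(-3, -5)) + r(-13, -6)) = √(8/13 + (-6 - 13)) = √(8/13 - 19) = √(-239/13) = I*√3107/13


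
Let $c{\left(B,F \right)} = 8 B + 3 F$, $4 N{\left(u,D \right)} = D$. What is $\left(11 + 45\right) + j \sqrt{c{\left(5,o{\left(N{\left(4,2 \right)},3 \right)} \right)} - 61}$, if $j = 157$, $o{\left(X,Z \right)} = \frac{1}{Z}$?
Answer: $56 + 314 i \sqrt{5} \approx 56.0 + 702.13 i$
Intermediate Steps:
$N{\left(u,D \right)} = \frac{D}{4}$
$c{\left(B,F \right)} = 3 F + 8 B$
$\left(11 + 45\right) + j \sqrt{c{\left(5,o{\left(N{\left(4,2 \right)},3 \right)} \right)} - 61} = \left(11 + 45\right) + 157 \sqrt{\left(\frac{3}{3} + 8 \cdot 5\right) - 61} = 56 + 157 \sqrt{\left(3 \cdot \frac{1}{3} + 40\right) - 61} = 56 + 157 \sqrt{\left(1 + 40\right) - 61} = 56 + 157 \sqrt{41 - 61} = 56 + 157 \sqrt{-20} = 56 + 157 \cdot 2 i \sqrt{5} = 56 + 314 i \sqrt{5}$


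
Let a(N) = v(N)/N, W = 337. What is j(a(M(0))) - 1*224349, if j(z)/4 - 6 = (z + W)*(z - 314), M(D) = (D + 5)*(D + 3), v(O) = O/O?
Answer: -145707941/225 ≈ -6.4759e+5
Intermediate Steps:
v(O) = 1
M(D) = (3 + D)*(5 + D) (M(D) = (5 + D)*(3 + D) = (3 + D)*(5 + D))
a(N) = 1/N
j(z) = 24 + 4*(-314 + z)*(337 + z) (j(z) = 24 + 4*((z + 337)*(z - 314)) = 24 + 4*((337 + z)*(-314 + z)) = 24 + 4*((-314 + z)*(337 + z)) = 24 + 4*(-314 + z)*(337 + z))
j(a(M(0))) - 1*224349 = (-423248 + 4*(1/(15 + 0**2 + 8*0))**2 + 92/(15 + 0**2 + 8*0)) - 1*224349 = (-423248 + 4*(1/(15 + 0 + 0))**2 + 92/(15 + 0 + 0)) - 224349 = (-423248 + 4*(1/15)**2 + 92/15) - 224349 = (-423248 + 4*(1/15)**2 + 92*(1/15)) - 224349 = (-423248 + 4*(1/225) + 92/15) - 224349 = (-423248 + 4/225 + 92/15) - 224349 = -95229416/225 - 224349 = -145707941/225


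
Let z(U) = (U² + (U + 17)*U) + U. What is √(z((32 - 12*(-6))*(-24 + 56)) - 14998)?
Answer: √22196074 ≈ 4711.3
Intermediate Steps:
z(U) = U + U² + U*(17 + U) (z(U) = (U² + (17 + U)*U) + U = (U² + U*(17 + U)) + U = U + U² + U*(17 + U))
√(z((32 - 12*(-6))*(-24 + 56)) - 14998) = √(2*((32 - 12*(-6))*(-24 + 56))*(9 + (32 - 12*(-6))*(-24 + 56)) - 14998) = √(2*((32 + 72)*32)*(9 + (32 + 72)*32) - 14998) = √(2*(104*32)*(9 + 104*32) - 14998) = √(2*3328*(9 + 3328) - 14998) = √(2*3328*3337 - 14998) = √(22211072 - 14998) = √22196074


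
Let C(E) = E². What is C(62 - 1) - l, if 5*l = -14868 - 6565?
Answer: 40038/5 ≈ 8007.6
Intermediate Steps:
l = -21433/5 (l = (-14868 - 6565)/5 = (⅕)*(-21433) = -21433/5 ≈ -4286.6)
C(62 - 1) - l = (62 - 1)² - 1*(-21433/5) = 61² + 21433/5 = 3721 + 21433/5 = 40038/5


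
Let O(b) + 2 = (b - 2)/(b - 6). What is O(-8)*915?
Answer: -8235/7 ≈ -1176.4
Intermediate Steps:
O(b) = -2 + (-2 + b)/(-6 + b) (O(b) = -2 + (b - 2)/(b - 6) = -2 + (-2 + b)/(-6 + b))
O(-8)*915 = ((10 - 1*(-8))/(-6 - 8))*915 = ((10 + 8)/(-14))*915 = -1/14*18*915 = -9/7*915 = -8235/7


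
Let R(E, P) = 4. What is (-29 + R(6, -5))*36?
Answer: -900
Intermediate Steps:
(-29 + R(6, -5))*36 = (-29 + 4)*36 = -25*36 = -900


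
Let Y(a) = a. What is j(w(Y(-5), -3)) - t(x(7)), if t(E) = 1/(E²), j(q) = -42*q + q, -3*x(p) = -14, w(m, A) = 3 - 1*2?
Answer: -8045/196 ≈ -41.046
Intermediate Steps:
w(m, A) = 1 (w(m, A) = 3 - 2 = 1)
x(p) = 14/3 (x(p) = -⅓*(-14) = 14/3)
j(q) = -41*q
t(E) = E⁻²
j(w(Y(-5), -3)) - t(x(7)) = -41*1 - 1/(14/3)² = -41 - 1*9/196 = -41 - 9/196 = -8045/196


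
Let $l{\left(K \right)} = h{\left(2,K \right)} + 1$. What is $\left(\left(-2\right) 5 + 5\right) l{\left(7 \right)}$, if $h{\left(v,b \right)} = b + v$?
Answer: $-50$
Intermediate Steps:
$l{\left(K \right)} = 3 + K$ ($l{\left(K \right)} = \left(K + 2\right) + 1 = \left(2 + K\right) + 1 = 3 + K$)
$\left(\left(-2\right) 5 + 5\right) l{\left(7 \right)} = \left(\left(-2\right) 5 + 5\right) \left(3 + 7\right) = \left(-10 + 5\right) 10 = \left(-5\right) 10 = -50$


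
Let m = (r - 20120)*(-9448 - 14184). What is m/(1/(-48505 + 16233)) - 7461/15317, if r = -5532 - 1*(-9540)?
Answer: -188212959809015077/15317 ≈ -1.2288e+13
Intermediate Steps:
r = 4008 (r = -5532 + 9540 = 4008)
m = 380758784 (m = (4008 - 20120)*(-9448 - 14184) = -16112*(-23632) = 380758784)
m/(1/(-48505 + 16233)) - 7461/15317 = 380758784/(1/(-48505 + 16233)) - 7461/15317 = 380758784/(1/(-32272)) - 7461*1/15317 = 380758784/(-1/32272) - 7461/15317 = 380758784*(-32272) - 7461/15317 = -12287847477248 - 7461/15317 = -188212959809015077/15317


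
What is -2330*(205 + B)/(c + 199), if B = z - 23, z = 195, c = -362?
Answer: 878410/163 ≈ 5389.0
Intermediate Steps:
B = 172 (B = 195 - 23 = 172)
-2330*(205 + B)/(c + 199) = -2330*(205 + 172)/(-362 + 199) = -878410/(-163) = -878410*(-1)/163 = -2330*(-377/163) = 878410/163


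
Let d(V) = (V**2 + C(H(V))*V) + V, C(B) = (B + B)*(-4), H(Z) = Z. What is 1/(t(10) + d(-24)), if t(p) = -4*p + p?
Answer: -1/4086 ≈ -0.00024474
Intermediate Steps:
C(B) = -8*B (C(B) = (2*B)*(-4) = -8*B)
t(p) = -3*p
d(V) = V - 7*V**2 (d(V) = (V**2 + (-8*V)*V) + V = (V**2 - 8*V**2) + V = -7*V**2 + V = V - 7*V**2)
1/(t(10) + d(-24)) = 1/(-3*10 - 24*(1 - 7*(-24))) = 1/(-30 - 24*(1 + 168)) = 1/(-30 - 24*169) = 1/(-30 - 4056) = 1/(-4086) = -1/4086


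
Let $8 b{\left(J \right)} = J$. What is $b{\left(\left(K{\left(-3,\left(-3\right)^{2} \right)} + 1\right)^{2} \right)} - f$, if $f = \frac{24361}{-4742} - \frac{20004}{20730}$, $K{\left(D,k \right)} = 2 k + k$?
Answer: $\frac{1705570863}{16383610} \approx 104.1$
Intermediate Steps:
$K{\left(D,k \right)} = 3 k$
$b{\left(J \right)} = \frac{J}{8}$
$f = - \frac{99977083}{16383610}$ ($f = 24361 \left(- \frac{1}{4742}\right) - \frac{3334}{3455} = - \frac{24361}{4742} - \frac{3334}{3455} = - \frac{99977083}{16383610} \approx -6.1023$)
$b{\left(\left(K{\left(-3,\left(-3\right)^{2} \right)} + 1\right)^{2} \right)} - f = \frac{\left(3 \left(-3\right)^{2} + 1\right)^{2}}{8} - - \frac{99977083}{16383610} = \frac{\left(3 \cdot 9 + 1\right)^{2}}{8} + \frac{99977083}{16383610} = \frac{\left(27 + 1\right)^{2}}{8} + \frac{99977083}{16383610} = \frac{28^{2}}{8} + \frac{99977083}{16383610} = \frac{1}{8} \cdot 784 + \frac{99977083}{16383610} = 98 + \frac{99977083}{16383610} = \frac{1705570863}{16383610}$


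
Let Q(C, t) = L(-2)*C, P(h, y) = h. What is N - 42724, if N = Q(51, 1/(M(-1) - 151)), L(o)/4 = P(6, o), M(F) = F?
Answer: -41500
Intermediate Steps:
L(o) = 24 (L(o) = 4*6 = 24)
Q(C, t) = 24*C
N = 1224 (N = 24*51 = 1224)
N - 42724 = 1224 - 42724 = -41500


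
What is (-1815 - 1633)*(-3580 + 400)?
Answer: 10964640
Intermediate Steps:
(-1815 - 1633)*(-3580 + 400) = -3448*(-3180) = 10964640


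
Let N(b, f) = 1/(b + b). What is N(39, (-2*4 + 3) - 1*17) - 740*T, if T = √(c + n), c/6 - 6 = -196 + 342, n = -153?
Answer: 1/78 - 740*√759 ≈ -20387.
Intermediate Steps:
c = 912 (c = 36 + 6*(-196 + 342) = 36 + 6*146 = 36 + 876 = 912)
N(b, f) = 1/(2*b)
T = √759 (T = √(912 - 153) = √759 ≈ 27.550)
N(39, (-2*4 + 3) - 1*17) - 740*T = (½)/39 - 740*√759 = (½)*(1/39) - 740*√759 = 1/78 - 740*√759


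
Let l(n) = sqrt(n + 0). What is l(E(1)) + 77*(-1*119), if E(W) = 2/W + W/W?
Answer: -9163 + sqrt(3) ≈ -9161.3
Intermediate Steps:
E(W) = 1 + 2/W (E(W) = 2/W + 1 = 1 + 2/W)
l(n) = sqrt(n)
l(E(1)) + 77*(-1*119) = sqrt((2 + 1)/1) + 77*(-1*119) = sqrt(1*3) + 77*(-119) = sqrt(3) - 9163 = -9163 + sqrt(3)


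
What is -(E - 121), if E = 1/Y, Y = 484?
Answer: 58563/484 ≈ 121.00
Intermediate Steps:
E = 1/484 ≈ 0.0020661
-(E - 121) = -(1/484 - 121) = -1*(-58563/484) = 58563/484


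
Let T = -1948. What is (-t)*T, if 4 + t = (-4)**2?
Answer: 23376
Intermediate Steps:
t = 12 (t = -4 + (-4)**2 = -4 + 16 = 12)
(-t)*T = -1*12*(-1948) = -12*(-1948) = 23376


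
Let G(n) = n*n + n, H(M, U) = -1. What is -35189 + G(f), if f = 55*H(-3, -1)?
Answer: -32219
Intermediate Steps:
f = -55 (f = 55*(-1) = -55)
G(n) = n + n² (G(n) = n² + n = n + n²)
-35189 + G(f) = -35189 - 55*(1 - 55) = -35189 - 55*(-54) = -35189 + 2970 = -32219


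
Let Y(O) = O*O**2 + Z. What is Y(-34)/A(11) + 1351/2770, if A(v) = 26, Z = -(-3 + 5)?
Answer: -54421247/36010 ≈ -1511.3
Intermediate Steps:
Z = -2 (Z = -1*2 = -2)
Y(O) = -2 + O**3 (Y(O) = O*O**2 - 2 = O**3 - 2 = -2 + O**3)
Y(-34)/A(11) + 1351/2770 = (-2 + (-34)**3)/26 + 1351/2770 = (-2 - 39304)*(1/26) + 1351*(1/2770) = -39306*1/26 + 1351/2770 = -19653/13 + 1351/2770 = -54421247/36010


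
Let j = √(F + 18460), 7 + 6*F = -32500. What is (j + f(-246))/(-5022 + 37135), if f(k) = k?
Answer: -246/32113 + 7*√9582/192678 ≈ -0.0041042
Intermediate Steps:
F = -32507/6 (F = -7/6 + (⅙)*(-32500) = -7/6 - 16250/3 = -32507/6 ≈ -5417.8)
j = 7*√9582/6 (j = √(-32507/6 + 18460) = √(78253/6) = 7*√9582/6 ≈ 114.20)
(j + f(-246))/(-5022 + 37135) = (7*√9582/6 - 246)/(-5022 + 37135) = (-246 + 7*√9582/6)/32113 = (-246 + 7*√9582/6)*(1/32113) = -246/32113 + 7*√9582/192678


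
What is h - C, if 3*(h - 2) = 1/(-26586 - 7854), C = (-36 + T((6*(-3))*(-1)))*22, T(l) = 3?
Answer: 75216959/103320 ≈ 728.00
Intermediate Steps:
C = -726 (C = (-36 + 3)*22 = -33*22 = -726)
h = 206639/103320 (h = 2 + 1/(3*(-26586 - 7854)) = 2 + (⅓)/(-34440) = 2 + (⅓)*(-1/34440) = 2 - 1/103320 = 206639/103320 ≈ 2.0000)
h - C = 206639/103320 - 1*(-726) = 206639/103320 + 726 = 75216959/103320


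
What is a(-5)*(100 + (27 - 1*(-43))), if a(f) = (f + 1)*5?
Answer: -3400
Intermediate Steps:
a(f) = 5 + 5*f (a(f) = (1 + f)*5 = 5 + 5*f)
a(-5)*(100 + (27 - 1*(-43))) = (5 + 5*(-5))*(100 + (27 - 1*(-43))) = (5 - 25)*(100 + (27 + 43)) = -20*(100 + 70) = -20*170 = -3400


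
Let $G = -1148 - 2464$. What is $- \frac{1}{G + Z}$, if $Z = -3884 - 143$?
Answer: $\frac{1}{7639} \approx 0.00013091$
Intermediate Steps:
$Z = -4027$ ($Z = -3884 - 143 = -4027$)
$G = -3612$
$- \frac{1}{G + Z} = - \frac{1}{-3612 - 4027} = - \frac{1}{-7639} = \left(-1\right) \left(- \frac{1}{7639}\right) = \frac{1}{7639}$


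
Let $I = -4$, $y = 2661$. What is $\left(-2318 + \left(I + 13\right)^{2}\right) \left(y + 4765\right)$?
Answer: $-16611962$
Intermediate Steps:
$\left(-2318 + \left(I + 13\right)^{2}\right) \left(y + 4765\right) = \left(-2318 + \left(-4 + 13\right)^{2}\right) \left(2661 + 4765\right) = \left(-2318 + 9^{2}\right) 7426 = \left(-2318 + 81\right) 7426 = \left(-2237\right) 7426 = -16611962$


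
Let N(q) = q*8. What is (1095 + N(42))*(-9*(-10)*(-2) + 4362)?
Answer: 5984442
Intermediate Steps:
N(q) = 8*q
(1095 + N(42))*(-9*(-10)*(-2) + 4362) = (1095 + 8*42)*(-9*(-10)*(-2) + 4362) = (1095 + 336)*(90*(-2) + 4362) = 1431*(-180 + 4362) = 1431*4182 = 5984442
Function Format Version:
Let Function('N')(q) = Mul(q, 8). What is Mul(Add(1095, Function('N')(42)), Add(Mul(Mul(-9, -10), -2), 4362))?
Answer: 5984442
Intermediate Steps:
Function('N')(q) = Mul(8, q)
Mul(Add(1095, Function('N')(42)), Add(Mul(Mul(-9, -10), -2), 4362)) = Mul(Add(1095, Mul(8, 42)), Add(Mul(Mul(-9, -10), -2), 4362)) = Mul(Add(1095, 336), Add(Mul(90, -2), 4362)) = Mul(1431, Add(-180, 4362)) = Mul(1431, 4182) = 5984442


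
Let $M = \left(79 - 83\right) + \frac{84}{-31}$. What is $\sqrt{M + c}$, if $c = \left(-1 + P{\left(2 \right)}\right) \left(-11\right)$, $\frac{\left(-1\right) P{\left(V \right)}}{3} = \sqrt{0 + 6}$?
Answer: $\frac{\sqrt{4123 + 31713 \sqrt{6}}}{31} \approx 9.2262$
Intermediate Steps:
$P{\left(V \right)} = - 3 \sqrt{6}$ ($P{\left(V \right)} = - 3 \sqrt{0 + 6} = - 3 \sqrt{6}$)
$M = - \frac{208}{31}$ ($M = -4 + 84 \left(- \frac{1}{31}\right) = -4 - \frac{84}{31} = - \frac{208}{31} \approx -6.7097$)
$c = 11 + 33 \sqrt{6}$ ($c = \left(-1 - 3 \sqrt{6}\right) \left(-11\right) = 11 + 33 \sqrt{6} \approx 91.833$)
$\sqrt{M + c} = \sqrt{- \frac{208}{31} + \left(11 + 33 \sqrt{6}\right)} = \sqrt{\frac{133}{31} + 33 \sqrt{6}}$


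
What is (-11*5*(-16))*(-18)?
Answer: -15840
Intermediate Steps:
(-11*5*(-16))*(-18) = -55*(-16)*(-18) = 880*(-18) = -15840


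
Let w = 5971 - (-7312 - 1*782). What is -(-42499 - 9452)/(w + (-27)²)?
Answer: 51951/14794 ≈ 3.5116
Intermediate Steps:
w = 14065 (w = 5971 - (-7312 - 782) = 5971 - 1*(-8094) = 5971 + 8094 = 14065)
-(-42499 - 9452)/(w + (-27)²) = -(-42499 - 9452)/(14065 + (-27)²) = -(-51951)/(14065 + 729) = -(-51951)/14794 = -1*(-51951/14794) = 51951/14794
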